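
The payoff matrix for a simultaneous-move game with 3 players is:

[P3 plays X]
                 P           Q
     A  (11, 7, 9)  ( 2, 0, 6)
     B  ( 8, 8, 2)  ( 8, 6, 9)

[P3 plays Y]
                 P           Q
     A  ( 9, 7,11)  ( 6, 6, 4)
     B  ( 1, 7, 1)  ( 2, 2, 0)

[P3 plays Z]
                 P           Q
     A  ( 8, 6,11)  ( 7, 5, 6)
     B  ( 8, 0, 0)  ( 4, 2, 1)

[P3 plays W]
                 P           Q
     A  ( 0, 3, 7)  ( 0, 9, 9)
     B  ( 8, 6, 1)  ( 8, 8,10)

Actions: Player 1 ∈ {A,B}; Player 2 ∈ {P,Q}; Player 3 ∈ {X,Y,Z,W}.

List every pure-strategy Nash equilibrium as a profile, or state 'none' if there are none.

(A,P,X): not NE [P3→Z gives 11>9]
(A,P,Y): NE
(A,P,Z): NE
(A,P,W): not NE [P1→B gives 8>0; P2→Q gives 9>3; P3→Z gives 11>7]
(A,Q,X): not NE [P1→B gives 8>2; P2→P gives 7>0; P3→W gives 9>6]
(A,Q,Y): not NE [P2→P gives 7>6; P3→W gives 9>4]
(A,Q,Z): not NE [P2→P gives 6>5; P3→W gives 9>6]
(A,Q,W): not NE [P1→B gives 8>0]
(B,P,X): not NE [P1→A gives 11>8]
(B,P,Y): not NE [P1→A gives 9>1; P3→X gives 2>1]
(B,P,Z): not NE [P2→Q gives 2>0; P3→X gives 2>0]
(B,P,W): not NE [P2→Q gives 8>6; P3→X gives 2>1]
(B,Q,X): not NE [P2→P gives 8>6; P3→W gives 10>9]
(B,Q,Y): not NE [P1→A gives 6>2; P2→P gives 7>2; P3→W gives 10>0]
(B,Q,Z): not NE [P1→A gives 7>4; P3→W gives 10>1]
(B,Q,W): NE

NE set: (A,P,Y), (A,P,Z), (B,Q,W)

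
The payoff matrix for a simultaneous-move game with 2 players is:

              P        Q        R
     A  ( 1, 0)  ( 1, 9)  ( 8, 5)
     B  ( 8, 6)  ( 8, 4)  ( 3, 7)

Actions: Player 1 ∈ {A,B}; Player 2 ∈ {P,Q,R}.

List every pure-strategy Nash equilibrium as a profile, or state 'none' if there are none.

Equilibria: none

(A,P): not NE [P1→B gives 8>1; P2→Q gives 9>0]
(A,Q): not NE [P1→B gives 8>1]
(A,R): not NE [P2→Q gives 9>5]
(B,P): not NE [P2→R gives 7>6]
(B,Q): not NE [P2→R gives 7>4]
(B,R): not NE [P1→A gives 8>3]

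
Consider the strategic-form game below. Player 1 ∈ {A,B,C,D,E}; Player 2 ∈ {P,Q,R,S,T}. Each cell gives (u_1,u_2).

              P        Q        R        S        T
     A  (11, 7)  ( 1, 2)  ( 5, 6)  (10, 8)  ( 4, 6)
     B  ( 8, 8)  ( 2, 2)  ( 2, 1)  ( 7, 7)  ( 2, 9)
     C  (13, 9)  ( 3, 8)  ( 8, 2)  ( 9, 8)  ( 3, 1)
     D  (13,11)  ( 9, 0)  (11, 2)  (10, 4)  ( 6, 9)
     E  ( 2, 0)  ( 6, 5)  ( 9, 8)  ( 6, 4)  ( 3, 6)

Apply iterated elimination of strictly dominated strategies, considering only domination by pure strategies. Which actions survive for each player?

IESDS → P1:{A,C,D} P2:{P,S}

P1 drop B (C beats it: P:13>8 Q:3>2 R:8>2 S:9>7 T:3>2)
P1 drop E (D beats it: P:13>2 Q:9>6 R:11>9 S:10>6 T:6>3)
P2 drop Q (P beats it: A:7>2 C:9>8 D:11>0)
P2 drop R (P beats it: A:7>6 C:9>2 D:11>2)
P2 drop T (P beats it: A:7>6 C:9>1 D:11>9)
P1→{A,C,D} P2→{P,S}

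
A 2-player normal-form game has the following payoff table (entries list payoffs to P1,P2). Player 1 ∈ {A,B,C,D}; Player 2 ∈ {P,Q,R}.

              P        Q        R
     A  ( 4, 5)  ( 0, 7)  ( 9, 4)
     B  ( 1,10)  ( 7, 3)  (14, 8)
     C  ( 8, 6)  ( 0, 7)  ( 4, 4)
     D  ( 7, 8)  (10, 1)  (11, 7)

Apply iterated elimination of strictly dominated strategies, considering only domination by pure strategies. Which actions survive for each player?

P1 drop A (D beats it: P:7>4 Q:10>0 R:11>9)
P2 drop R (P beats it: B:10>8 C:6>4 D:8>7)
P1 drop B (D beats it: P:7>1 Q:10>7)
P1→{C,D} P2→{P,Q}

Survivors P1:{C,D} P2:{P,Q}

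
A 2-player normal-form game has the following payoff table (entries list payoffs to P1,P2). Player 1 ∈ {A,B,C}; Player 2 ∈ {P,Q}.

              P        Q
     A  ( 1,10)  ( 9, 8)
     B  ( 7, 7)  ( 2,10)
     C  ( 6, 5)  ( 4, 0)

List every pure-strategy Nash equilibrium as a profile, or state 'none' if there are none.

PSNE: ∅

(A,P): not NE [P1→B gives 7>1]
(A,Q): not NE [P2→P gives 10>8]
(B,P): not NE [P2→Q gives 10>7]
(B,Q): not NE [P1→A gives 9>2]
(C,P): not NE [P1→B gives 7>6]
(C,Q): not NE [P1→A gives 9>4; P2→P gives 5>0]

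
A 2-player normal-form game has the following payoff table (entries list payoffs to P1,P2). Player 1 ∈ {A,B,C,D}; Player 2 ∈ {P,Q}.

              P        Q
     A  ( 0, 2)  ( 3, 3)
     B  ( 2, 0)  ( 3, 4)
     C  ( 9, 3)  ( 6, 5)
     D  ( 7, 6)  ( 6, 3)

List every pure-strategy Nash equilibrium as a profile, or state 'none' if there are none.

(A,P): not NE [P1→C gives 9>0; P2→Q gives 3>2]
(A,Q): not NE [P1→D gives 6>3]
(B,P): not NE [P1→C gives 9>2; P2→Q gives 4>0]
(B,Q): not NE [P1→D gives 6>3]
(C,P): not NE [P2→Q gives 5>3]
(C,Q): NE
(D,P): not NE [P1→C gives 9>7]
(D,Q): not NE [P2→P gives 6>3]

PSNE = {(C,Q)}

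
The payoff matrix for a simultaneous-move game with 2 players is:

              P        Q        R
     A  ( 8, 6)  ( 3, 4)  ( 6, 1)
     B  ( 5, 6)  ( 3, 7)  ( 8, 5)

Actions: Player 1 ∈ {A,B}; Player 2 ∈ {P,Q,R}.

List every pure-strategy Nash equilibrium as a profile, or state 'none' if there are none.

PSNE = {(A,P), (B,Q)}

(A,P): NE
(A,Q): not NE [P2→P gives 6>4]
(A,R): not NE [P1→B gives 8>6; P2→P gives 6>1]
(B,P): not NE [P1→A gives 8>5; P2→Q gives 7>6]
(B,Q): NE
(B,R): not NE [P2→Q gives 7>5]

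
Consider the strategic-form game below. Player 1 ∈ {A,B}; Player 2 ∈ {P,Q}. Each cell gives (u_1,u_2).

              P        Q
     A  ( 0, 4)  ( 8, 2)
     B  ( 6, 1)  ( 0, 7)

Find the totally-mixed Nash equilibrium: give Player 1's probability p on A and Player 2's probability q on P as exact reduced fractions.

P1 indiff ⇒ q·0+(1-q)·8 = q·6+(1-q)·0 ⇒ q(-6) = (1-q)(-8) ⇒ q = 4/7
P2 indiff ⇒ p·4+(1-p)·1 = p·2+(1-p)·7 ⇒ p(2) = (1-p)(6) ⇒ p = 3/4

P1 mixes 3/4 on A; P2 mixes 4/7 on P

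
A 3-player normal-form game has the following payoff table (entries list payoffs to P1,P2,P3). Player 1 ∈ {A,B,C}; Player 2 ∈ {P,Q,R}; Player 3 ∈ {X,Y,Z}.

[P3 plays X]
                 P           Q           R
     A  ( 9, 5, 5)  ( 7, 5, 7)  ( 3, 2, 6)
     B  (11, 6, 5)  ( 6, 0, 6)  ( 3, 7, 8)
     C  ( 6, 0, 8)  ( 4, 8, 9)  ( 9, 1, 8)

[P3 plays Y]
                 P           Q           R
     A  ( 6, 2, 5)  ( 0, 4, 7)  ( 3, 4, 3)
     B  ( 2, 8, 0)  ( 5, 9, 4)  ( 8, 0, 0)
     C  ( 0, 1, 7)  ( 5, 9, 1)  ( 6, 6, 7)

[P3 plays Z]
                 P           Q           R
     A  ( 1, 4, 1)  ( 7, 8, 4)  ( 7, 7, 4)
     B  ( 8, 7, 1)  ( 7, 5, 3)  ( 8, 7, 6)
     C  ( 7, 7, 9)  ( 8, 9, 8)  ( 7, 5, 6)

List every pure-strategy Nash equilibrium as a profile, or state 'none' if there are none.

(A,P,X): not NE [P1→B gives 11>9]
(A,P,Y): not NE [P2→R gives 4>2]
(A,P,Z): not NE [P1→B gives 8>1; P2→Q gives 8>4; P3→Y gives 5>1]
(A,Q,X): NE
(A,Q,Y): not NE [P1→C gives 5>0]
(A,Q,Z): not NE [P1→C gives 8>7; P3→Y gives 7>4]
(A,R,X): not NE [P1→C gives 9>3; P2→Q gives 5>2]
(A,R,Y): not NE [P1→B gives 8>3; P3→X gives 6>3]
(A,R,Z): not NE [P1→B gives 8>7; P2→Q gives 8>7; P3→X gives 6>4]
(B,P,X): not NE [P2→R gives 7>6]
(B,P,Y): not NE [P1→A gives 6>2; P2→Q gives 9>8; P3→X gives 5>0]
(B,P,Z): not NE [P3→X gives 5>1]
(B,Q,X): not NE [P1→A gives 7>6; P2→R gives 7>0]
(B,Q,Y): not NE [P3→X gives 6>4]
(B,Q,Z): not NE [P1→C gives 8>7; P2→R gives 7>5; P3→X gives 6>3]
(B,R,X): not NE [P1→C gives 9>3]
(B,R,Y): not NE [P2→Q gives 9>0; P3→X gives 8>0]
(B,R,Z): not NE [P3→X gives 8>6]
(C,P,X): not NE [P1→B gives 11>6; P2→Q gives 8>0; P3→Z gives 9>8]
(C,P,Y): not NE [P1→A gives 6>0; P2→Q gives 9>1; P3→Z gives 9>7]
(C,P,Z): not NE [P1→B gives 8>7; P2→Q gives 9>7]
(C,Q,X): not NE [P1→A gives 7>4]
(C,Q,Y): not NE [P3→X gives 9>1]
(C,Q,Z): not NE [P3→X gives 9>8]
(C,R,X): not NE [P2→Q gives 8>1]
(C,R,Y): not NE [P1→B gives 8>6; P2→Q gives 9>6; P3→X gives 8>7]
(C,R,Z): not NE [P1→B gives 8>7; P2→Q gives 9>5; P3→X gives 8>6]

Nash profiles: (A,Q,X)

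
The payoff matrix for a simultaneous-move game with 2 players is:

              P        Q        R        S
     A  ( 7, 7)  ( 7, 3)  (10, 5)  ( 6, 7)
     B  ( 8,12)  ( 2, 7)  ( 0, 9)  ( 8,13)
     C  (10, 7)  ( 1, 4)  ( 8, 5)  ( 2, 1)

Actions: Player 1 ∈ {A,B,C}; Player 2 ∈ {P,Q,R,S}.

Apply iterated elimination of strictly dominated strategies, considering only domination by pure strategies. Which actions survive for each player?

IESDS → P1:{B,C} P2:{P,S}

P2 drop Q (P beats it: A:7>3 B:12>7 C:7>4)
P2 drop R (P beats it: A:7>5 B:12>9 C:7>5)
P1 drop A (B beats it: P:8>7 S:8>6)
P1→{B,C} P2→{P,S}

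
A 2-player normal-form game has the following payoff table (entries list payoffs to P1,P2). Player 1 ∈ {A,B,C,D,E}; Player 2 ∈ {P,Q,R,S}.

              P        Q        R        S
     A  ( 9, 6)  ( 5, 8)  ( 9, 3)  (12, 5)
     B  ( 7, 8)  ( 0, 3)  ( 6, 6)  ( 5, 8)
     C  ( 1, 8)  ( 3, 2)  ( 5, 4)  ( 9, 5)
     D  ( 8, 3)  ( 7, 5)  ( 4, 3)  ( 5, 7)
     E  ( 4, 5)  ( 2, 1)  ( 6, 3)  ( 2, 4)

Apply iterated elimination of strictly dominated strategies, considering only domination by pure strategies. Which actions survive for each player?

Remaining: P1:{A,D} P2:{Q,S}

P1 drop B (A beats it: P:9>7 Q:5>0 R:9>6 S:12>5)
P1 drop C (A beats it: P:9>1 Q:5>3 R:9>5 S:12>9)
P1 drop E (A beats it: P:9>4 Q:5>2 R:9>6 S:12>2)
P2 drop P (Q beats it: A:8>6 D:5>3)
P2 drop R (Q beats it: A:8>3 D:5>3)
P1→{A,D} P2→{Q,S}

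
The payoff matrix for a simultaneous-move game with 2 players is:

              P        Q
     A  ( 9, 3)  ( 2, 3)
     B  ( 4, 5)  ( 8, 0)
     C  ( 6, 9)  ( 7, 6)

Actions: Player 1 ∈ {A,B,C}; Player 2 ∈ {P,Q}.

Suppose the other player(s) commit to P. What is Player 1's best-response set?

P1 best: {A}

u_1(A vs P) = 9
u_1(B vs P) = 4
u_1(C vs P) = 6
max payoff 9 at {A}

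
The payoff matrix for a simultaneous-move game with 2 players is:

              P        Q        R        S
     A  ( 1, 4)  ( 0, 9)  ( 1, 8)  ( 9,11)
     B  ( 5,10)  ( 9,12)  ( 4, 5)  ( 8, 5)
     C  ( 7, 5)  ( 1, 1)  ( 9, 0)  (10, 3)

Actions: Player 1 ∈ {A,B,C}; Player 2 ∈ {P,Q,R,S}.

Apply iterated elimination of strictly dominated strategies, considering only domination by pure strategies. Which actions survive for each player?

P1 drop A (C beats it: P:7>1 Q:1>0 R:9>1 S:10>9)
P2 drop R (P beats it: B:10>5 C:5>0)
P2 drop S (P beats it: B:10>5 C:5>3)
P1→{B,C} P2→{P,Q}

IESDS → P1:{B,C} P2:{P,Q}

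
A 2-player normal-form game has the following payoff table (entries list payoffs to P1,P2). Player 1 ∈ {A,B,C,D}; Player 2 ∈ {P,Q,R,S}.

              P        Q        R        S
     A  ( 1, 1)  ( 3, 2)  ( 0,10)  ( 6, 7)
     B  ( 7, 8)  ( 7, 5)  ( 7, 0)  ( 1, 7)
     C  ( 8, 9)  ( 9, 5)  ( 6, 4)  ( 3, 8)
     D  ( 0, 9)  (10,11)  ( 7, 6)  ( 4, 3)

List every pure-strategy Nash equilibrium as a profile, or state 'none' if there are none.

(A,P): not NE [P1→C gives 8>1; P2→R gives 10>1]
(A,Q): not NE [P1→D gives 10>3; P2→R gives 10>2]
(A,R): not NE [P1→D gives 7>0]
(A,S): not NE [P2→R gives 10>7]
(B,P): not NE [P1→C gives 8>7]
(B,Q): not NE [P1→D gives 10>7; P2→P gives 8>5]
(B,R): not NE [P2→P gives 8>0]
(B,S): not NE [P1→A gives 6>1; P2→P gives 8>7]
(C,P): NE
(C,Q): not NE [P1→D gives 10>9; P2→P gives 9>5]
(C,R): not NE [P1→D gives 7>6; P2→P gives 9>4]
(C,S): not NE [P1→A gives 6>3; P2→P gives 9>8]
(D,P): not NE [P1→C gives 8>0; P2→Q gives 11>9]
(D,Q): NE
(D,R): not NE [P2→Q gives 11>6]
(D,S): not NE [P1→A gives 6>4; P2→Q gives 11>3]

Nash profiles: (C,P), (D,Q)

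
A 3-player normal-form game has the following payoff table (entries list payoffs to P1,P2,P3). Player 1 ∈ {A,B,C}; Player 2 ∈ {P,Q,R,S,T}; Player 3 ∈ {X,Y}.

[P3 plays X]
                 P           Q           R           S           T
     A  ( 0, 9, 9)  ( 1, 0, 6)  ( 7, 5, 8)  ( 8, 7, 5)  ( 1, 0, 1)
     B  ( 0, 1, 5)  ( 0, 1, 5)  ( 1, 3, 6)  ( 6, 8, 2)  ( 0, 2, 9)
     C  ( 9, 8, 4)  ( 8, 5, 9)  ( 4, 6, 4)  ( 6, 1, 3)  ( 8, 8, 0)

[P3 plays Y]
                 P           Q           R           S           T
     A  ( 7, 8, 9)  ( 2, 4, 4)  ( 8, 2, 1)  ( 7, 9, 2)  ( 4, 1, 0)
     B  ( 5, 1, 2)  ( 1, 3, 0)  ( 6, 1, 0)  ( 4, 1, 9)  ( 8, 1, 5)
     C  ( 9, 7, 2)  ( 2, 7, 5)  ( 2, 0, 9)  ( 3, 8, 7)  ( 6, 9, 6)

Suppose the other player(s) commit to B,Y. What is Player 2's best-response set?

BR_2 = {Q}

u_2(P vs B,Y) = 1
u_2(Q vs B,Y) = 3
u_2(R vs B,Y) = 1
u_2(S vs B,Y) = 1
u_2(T vs B,Y) = 1
max payoff 3 at {Q}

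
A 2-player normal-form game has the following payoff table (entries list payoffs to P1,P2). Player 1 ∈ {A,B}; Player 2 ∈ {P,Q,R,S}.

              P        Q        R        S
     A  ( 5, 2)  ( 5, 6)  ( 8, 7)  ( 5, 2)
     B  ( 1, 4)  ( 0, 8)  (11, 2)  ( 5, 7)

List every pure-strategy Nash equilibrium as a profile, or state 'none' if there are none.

(A,P): not NE [P2→R gives 7>2]
(A,Q): not NE [P2→R gives 7>6]
(A,R): not NE [P1→B gives 11>8]
(A,S): not NE [P2→R gives 7>2]
(B,P): not NE [P1→A gives 5>1; P2→Q gives 8>4]
(B,Q): not NE [P1→A gives 5>0]
(B,R): not NE [P2→Q gives 8>2]
(B,S): not NE [P2→Q gives 8>7]

Equilibria: none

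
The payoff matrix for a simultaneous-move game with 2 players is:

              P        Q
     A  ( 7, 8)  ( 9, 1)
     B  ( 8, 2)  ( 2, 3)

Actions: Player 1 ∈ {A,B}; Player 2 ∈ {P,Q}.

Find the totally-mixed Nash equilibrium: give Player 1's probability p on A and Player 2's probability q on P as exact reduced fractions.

P1 indiff ⇒ q·7+(1-q)·9 = q·8+(1-q)·2 ⇒ q(-1) = (1-q)(-7) ⇒ q = 7/8
P2 indiff ⇒ p·8+(1-p)·2 = p·1+(1-p)·3 ⇒ p(7) = (1-p)(1) ⇒ p = 1/8

p=1/8, q=7/8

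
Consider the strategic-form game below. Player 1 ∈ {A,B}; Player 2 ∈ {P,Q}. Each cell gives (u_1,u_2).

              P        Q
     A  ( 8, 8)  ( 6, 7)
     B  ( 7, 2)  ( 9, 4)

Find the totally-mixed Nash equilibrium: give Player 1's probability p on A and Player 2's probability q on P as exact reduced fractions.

P1 indiff ⇒ q·8+(1-q)·6 = q·7+(1-q)·9 ⇒ q(1) = (1-q)(3) ⇒ q = 3/4
P2 indiff ⇒ p·8+(1-p)·2 = p·7+(1-p)·4 ⇒ p(1) = (1-p)(2) ⇒ p = 2/3

p=2/3, q=3/4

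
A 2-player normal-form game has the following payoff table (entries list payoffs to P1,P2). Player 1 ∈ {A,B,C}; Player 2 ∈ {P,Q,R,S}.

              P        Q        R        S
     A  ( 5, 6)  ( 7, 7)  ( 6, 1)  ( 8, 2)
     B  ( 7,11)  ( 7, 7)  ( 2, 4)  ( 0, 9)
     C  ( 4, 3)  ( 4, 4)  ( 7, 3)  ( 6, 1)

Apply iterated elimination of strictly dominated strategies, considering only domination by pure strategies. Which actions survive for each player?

P2 drop R (Q beats it: A:7>1 B:7>4 C:4>3)
P1 drop C (A beats it: P:5>4 Q:7>4 S:8>6)
P2 drop S (P beats it: A:6>2 B:11>9)
P1→{A,B} P2→{P,Q}

Remaining: P1:{A,B} P2:{P,Q}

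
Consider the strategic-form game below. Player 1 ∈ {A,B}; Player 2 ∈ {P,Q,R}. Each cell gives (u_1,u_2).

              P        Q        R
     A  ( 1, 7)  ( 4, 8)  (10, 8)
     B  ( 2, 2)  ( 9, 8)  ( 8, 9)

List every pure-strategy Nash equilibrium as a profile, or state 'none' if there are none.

NE set: (A,R)

(A,P): not NE [P1→B gives 2>1; P2→R gives 8>7]
(A,Q): not NE [P1→B gives 9>4]
(A,R): NE
(B,P): not NE [P2→R gives 9>2]
(B,Q): not NE [P2→R gives 9>8]
(B,R): not NE [P1→A gives 10>8]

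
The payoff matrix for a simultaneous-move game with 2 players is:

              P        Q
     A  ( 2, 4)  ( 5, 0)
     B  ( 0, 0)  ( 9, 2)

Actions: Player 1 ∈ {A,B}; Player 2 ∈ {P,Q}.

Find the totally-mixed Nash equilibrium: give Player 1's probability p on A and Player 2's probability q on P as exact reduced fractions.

(p,q) = (1/3, 2/3)

P1 indiff ⇒ q·2+(1-q)·5 = q·0+(1-q)·9 ⇒ q(2) = (1-q)(4) ⇒ q = 2/3
P2 indiff ⇒ p·4+(1-p)·0 = p·0+(1-p)·2 ⇒ p(4) = (1-p)(2) ⇒ p = 1/3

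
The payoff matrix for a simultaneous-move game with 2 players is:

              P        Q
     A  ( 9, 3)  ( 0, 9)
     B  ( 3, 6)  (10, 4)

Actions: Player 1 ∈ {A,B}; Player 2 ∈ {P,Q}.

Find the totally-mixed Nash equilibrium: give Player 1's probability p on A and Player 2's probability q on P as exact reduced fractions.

P1 indiff ⇒ q·9+(1-q)·0 = q·3+(1-q)·10 ⇒ q(6) = (1-q)(10) ⇒ q = 5/8
P2 indiff ⇒ p·3+(1-p)·6 = p·9+(1-p)·4 ⇒ p(-6) = (1-p)(-2) ⇒ p = 1/4

(p,q) = (1/4, 5/8)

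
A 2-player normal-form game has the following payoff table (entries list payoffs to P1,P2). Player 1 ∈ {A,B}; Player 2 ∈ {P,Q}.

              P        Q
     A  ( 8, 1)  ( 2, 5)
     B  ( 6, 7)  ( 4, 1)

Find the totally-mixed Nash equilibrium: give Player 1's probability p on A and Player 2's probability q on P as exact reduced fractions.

(p,q) = (3/5, 1/2)

P1 indiff ⇒ q·8+(1-q)·2 = q·6+(1-q)·4 ⇒ q(2) = (1-q)(2) ⇒ q = 1/2
P2 indiff ⇒ p·1+(1-p)·7 = p·5+(1-p)·1 ⇒ p(-4) = (1-p)(-6) ⇒ p = 3/5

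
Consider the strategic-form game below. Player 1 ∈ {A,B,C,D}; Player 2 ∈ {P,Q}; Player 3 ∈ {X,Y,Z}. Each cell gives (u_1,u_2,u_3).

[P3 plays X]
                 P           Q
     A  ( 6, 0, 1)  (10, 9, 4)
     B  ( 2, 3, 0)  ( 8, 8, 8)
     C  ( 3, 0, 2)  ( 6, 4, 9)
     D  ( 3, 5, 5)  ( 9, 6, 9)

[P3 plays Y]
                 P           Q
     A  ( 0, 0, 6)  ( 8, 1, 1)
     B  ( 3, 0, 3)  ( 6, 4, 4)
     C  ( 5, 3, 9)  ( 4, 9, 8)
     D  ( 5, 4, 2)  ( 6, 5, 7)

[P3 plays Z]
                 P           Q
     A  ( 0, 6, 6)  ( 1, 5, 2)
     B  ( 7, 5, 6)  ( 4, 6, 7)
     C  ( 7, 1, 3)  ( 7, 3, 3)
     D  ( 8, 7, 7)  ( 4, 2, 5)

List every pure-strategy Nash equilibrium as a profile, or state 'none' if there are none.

(A,P,X): not NE [P2→Q gives 9>0; P3→Z gives 6>1]
(A,P,Y): not NE [P1→D gives 5>0; P2→Q gives 1>0]
(A,P,Z): not NE [P1→D gives 8>0]
(A,Q,X): NE
(A,Q,Y): not NE [P3→X gives 4>1]
(A,Q,Z): not NE [P1→C gives 7>1; P2→P gives 6>5; P3→X gives 4>2]
(B,P,X): not NE [P1→A gives 6>2; P2→Q gives 8>3; P3→Z gives 6>0]
(B,P,Y): not NE [P1→D gives 5>3; P2→Q gives 4>0; P3→Z gives 6>3]
(B,P,Z): not NE [P1→D gives 8>7; P2→Q gives 6>5]
(B,Q,X): not NE [P1→A gives 10>8]
(B,Q,Y): not NE [P1→A gives 8>6; P3→X gives 8>4]
(B,Q,Z): not NE [P1→C gives 7>4; P3→X gives 8>7]
(C,P,X): not NE [P1→A gives 6>3; P2→Q gives 4>0; P3→Y gives 9>2]
(C,P,Y): not NE [P2→Q gives 9>3]
(C,P,Z): not NE [P1→D gives 8>7; P2→Q gives 3>1; P3→Y gives 9>3]
(C,Q,X): not NE [P1→A gives 10>6]
(C,Q,Y): not NE [P1→A gives 8>4; P3→X gives 9>8]
(C,Q,Z): not NE [P3→X gives 9>3]
(D,P,X): not NE [P1→A gives 6>3; P2→Q gives 6>5; P3→Z gives 7>5]
(D,P,Y): not NE [P2→Q gives 5>4; P3→Z gives 7>2]
(D,P,Z): NE
(D,Q,X): not NE [P1→A gives 10>9]
(D,Q,Y): not NE [P1→A gives 8>6; P3→X gives 9>7]
(D,Q,Z): not NE [P1→C gives 7>4; P2→P gives 7>2; P3→X gives 9>5]

Nash profiles: (A,Q,X), (D,P,Z)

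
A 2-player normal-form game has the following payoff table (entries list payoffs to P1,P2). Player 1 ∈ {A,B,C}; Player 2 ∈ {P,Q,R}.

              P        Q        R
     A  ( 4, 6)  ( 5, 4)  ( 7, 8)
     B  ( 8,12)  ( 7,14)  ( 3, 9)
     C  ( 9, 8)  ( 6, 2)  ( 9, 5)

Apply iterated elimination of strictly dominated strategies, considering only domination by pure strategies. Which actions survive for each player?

P1 drop A (C beats it: P:9>4 Q:6>5 R:9>7)
P2 drop R (P beats it: B:12>9 C:8>5)
P1→{B,C} P2→{P,Q}

Remaining: P1:{B,C} P2:{P,Q}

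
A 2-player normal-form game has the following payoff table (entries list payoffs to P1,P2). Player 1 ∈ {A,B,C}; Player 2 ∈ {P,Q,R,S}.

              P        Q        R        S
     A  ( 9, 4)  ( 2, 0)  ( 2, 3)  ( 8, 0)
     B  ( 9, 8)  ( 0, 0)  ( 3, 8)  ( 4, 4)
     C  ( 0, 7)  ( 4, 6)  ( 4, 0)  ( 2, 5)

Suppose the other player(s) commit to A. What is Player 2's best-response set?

argmax u_2 = {P}

u_2(P vs A) = 4
u_2(Q vs A) = 0
u_2(R vs A) = 3
u_2(S vs A) = 0
max payoff 4 at {P}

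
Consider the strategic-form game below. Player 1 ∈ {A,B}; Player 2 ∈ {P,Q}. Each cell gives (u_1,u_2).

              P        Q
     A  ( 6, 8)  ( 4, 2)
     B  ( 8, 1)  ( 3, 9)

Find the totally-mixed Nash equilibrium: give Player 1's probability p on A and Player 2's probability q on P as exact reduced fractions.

P1 indiff ⇒ q·6+(1-q)·4 = q·8+(1-q)·3 ⇒ q(-2) = (1-q)(-1) ⇒ q = 1/3
P2 indiff ⇒ p·8+(1-p)·1 = p·2+(1-p)·9 ⇒ p(6) = (1-p)(8) ⇒ p = 4/7

p=4/7, q=1/3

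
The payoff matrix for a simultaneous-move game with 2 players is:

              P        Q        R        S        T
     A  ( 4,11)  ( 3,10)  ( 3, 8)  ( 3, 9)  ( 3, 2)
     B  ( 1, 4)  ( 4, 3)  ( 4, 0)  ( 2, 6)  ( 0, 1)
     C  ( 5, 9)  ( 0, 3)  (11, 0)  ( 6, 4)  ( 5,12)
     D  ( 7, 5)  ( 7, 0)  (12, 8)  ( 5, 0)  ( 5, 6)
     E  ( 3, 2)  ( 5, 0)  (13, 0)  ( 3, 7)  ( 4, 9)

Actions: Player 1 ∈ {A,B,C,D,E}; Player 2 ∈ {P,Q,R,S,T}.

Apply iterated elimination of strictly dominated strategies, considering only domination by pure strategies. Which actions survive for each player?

P1 drop A (D beats it: P:7>4 Q:7>3 R:12>3 S:5>3 T:5>3)
P1 drop B (D beats it: P:7>1 Q:7>4 R:12>4 S:5>2 T:5>0)
P2 drop P (T beats it: C:12>9 D:6>5 E:9>2)
P2 drop Q (T beats it: C:12>3 D:6>0 E:9>0)
P2 drop S (T beats it: C:12>4 D:6>0 E:9>7)
P1→{C,D,E} P2→{R,T}

Remaining: P1:{C,D,E} P2:{R,T}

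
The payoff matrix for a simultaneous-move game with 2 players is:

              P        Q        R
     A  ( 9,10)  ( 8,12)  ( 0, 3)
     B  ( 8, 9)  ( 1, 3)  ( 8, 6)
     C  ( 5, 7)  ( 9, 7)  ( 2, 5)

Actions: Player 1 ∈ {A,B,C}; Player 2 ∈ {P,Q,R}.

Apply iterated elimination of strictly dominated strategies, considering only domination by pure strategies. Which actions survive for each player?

IESDS → P1:{A,C} P2:{P,Q}

P2 drop R (P beats it: A:10>3 B:9>6 C:7>5)
P1 drop B (A beats it: P:9>8 Q:8>1)
P1→{A,C} P2→{P,Q}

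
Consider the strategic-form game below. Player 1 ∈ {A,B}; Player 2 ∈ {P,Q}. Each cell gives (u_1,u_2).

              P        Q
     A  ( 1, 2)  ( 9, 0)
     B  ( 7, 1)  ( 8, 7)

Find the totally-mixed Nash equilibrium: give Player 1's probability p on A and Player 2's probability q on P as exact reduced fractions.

P1 indiff ⇒ q·1+(1-q)·9 = q·7+(1-q)·8 ⇒ q(-6) = (1-q)(-1) ⇒ q = 1/7
P2 indiff ⇒ p·2+(1-p)·1 = p·0+(1-p)·7 ⇒ p(2) = (1-p)(6) ⇒ p = 3/4

(p,q) = (3/4, 1/7)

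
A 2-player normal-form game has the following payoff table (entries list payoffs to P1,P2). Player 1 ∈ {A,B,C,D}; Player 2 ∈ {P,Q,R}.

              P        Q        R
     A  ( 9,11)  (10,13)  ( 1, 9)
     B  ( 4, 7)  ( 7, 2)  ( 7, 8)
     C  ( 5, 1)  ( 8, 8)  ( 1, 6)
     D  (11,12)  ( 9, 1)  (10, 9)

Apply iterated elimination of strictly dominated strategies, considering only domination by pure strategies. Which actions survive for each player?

P1 drop B (D beats it: P:11>4 Q:9>7 R:10>7)
P1 drop C (D beats it: P:11>5 Q:9>8 R:10>1)
P2 drop R (P beats it: A:11>9 D:12>9)
P1→{A,D} P2→{P,Q}

Remaining: P1:{A,D} P2:{P,Q}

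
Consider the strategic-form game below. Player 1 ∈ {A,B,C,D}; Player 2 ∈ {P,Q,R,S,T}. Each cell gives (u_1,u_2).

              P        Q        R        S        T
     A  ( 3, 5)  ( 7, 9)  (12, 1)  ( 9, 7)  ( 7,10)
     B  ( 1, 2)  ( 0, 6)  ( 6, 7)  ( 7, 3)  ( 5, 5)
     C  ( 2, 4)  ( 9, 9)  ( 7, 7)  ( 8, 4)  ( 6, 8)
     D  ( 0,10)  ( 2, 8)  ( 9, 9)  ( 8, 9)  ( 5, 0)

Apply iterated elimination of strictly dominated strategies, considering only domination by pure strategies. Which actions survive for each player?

Survivors P1:{A,C} P2:{Q,T}

P1 drop B (A beats it: P:3>1 Q:7>0 R:12>6 S:9>7 T:7>5)
P1 drop D (A beats it: P:3>0 Q:7>2 R:12>9 S:9>8 T:7>5)
P2 drop P (Q beats it: A:9>5 C:9>4)
P2 drop R (Q beats it: A:9>1 C:9>7)
P2 drop S (Q beats it: A:9>7 C:9>4)
P1→{A,C} P2→{Q,T}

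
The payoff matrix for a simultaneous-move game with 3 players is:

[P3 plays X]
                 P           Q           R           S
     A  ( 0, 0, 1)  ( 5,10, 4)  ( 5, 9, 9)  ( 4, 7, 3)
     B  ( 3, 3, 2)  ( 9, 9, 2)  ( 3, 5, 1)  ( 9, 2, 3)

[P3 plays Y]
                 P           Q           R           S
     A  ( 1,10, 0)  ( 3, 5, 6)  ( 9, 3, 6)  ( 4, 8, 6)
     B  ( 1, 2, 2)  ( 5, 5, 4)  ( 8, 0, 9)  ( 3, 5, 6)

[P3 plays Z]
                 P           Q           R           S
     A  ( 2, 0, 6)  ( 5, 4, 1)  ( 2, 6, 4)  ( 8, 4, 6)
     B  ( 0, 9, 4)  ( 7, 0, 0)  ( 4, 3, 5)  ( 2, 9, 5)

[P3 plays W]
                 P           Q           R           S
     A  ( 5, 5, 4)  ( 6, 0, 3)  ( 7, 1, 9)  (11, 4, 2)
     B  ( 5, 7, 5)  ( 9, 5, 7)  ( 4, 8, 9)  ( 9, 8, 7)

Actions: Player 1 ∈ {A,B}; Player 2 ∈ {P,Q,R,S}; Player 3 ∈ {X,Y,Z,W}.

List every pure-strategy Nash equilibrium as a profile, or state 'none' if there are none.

(A,P,X): not NE [P1→B gives 3>0; P2→Q gives 10>0; P3→Z gives 6>1]
(A,P,Y): not NE [P3→Z gives 6>0]
(A,P,Z): not NE [P2→R gives 6>0]
(A,P,W): not NE [P3→Z gives 6>4]
(A,Q,X): not NE [P1→B gives 9>5; P3→Y gives 6>4]
(A,Q,Y): not NE [P1→B gives 5>3; P2→P gives 10>5]
(A,Q,Z): not NE [P1→B gives 7>5; P2→R gives 6>4; P3→Y gives 6>1]
(A,Q,W): not NE [P1→B gives 9>6; P2→P gives 5>0; P3→Y gives 6>3]
(A,R,X): not NE [P2→Q gives 10>9]
(A,R,Y): not NE [P2→P gives 10>3; P3→W gives 9>6]
(A,R,Z): not NE [P1→B gives 4>2; P3→W gives 9>4]
(A,R,W): not NE [P2→P gives 5>1]
(A,S,X): not NE [P1→B gives 9>4; P2→Q gives 10>7; P3→Z gives 6>3]
(A,S,Y): not NE [P2→P gives 10>8]
(A,S,Z): not NE [P2→R gives 6>4]
(A,S,W): not NE [P2→P gives 5>4; P3→Z gives 6>2]
(B,P,X): not NE [P2→Q gives 9>3; P3→W gives 5>2]
(B,P,Y): not NE [P2→S gives 5>2; P3→W gives 5>2]
(B,P,Z): not NE [P1→A gives 2>0; P3→W gives 5>4]
(B,P,W): not NE [P2→S gives 8>7]
(B,Q,X): not NE [P3→W gives 7>2]
(B,Q,Y): not NE [P3→W gives 7>4]
(B,Q,Z): not NE [P2→S gives 9>0; P3→W gives 7>0]
(B,Q,W): not NE [P2→S gives 8>5]
(B,R,X): not NE [P1→A gives 5>3; P2→Q gives 9>5; P3→W gives 9>1]
(B,R,Y): not NE [P1→A gives 9>8; P2→S gives 5>0]
(B,R,Z): not NE [P2→S gives 9>3; P3→W gives 9>5]
(B,R,W): not NE [P1→A gives 7>4]
(B,S,X): not NE [P2→Q gives 9>2; P3→W gives 7>3]
(B,S,Y): not NE [P1→A gives 4>3; P3→W gives 7>6]
(B,S,Z): not NE [P1→A gives 8>2; P3→W gives 7>5]
(B,S,W): not NE [P1→A gives 11>9]

No pure NE.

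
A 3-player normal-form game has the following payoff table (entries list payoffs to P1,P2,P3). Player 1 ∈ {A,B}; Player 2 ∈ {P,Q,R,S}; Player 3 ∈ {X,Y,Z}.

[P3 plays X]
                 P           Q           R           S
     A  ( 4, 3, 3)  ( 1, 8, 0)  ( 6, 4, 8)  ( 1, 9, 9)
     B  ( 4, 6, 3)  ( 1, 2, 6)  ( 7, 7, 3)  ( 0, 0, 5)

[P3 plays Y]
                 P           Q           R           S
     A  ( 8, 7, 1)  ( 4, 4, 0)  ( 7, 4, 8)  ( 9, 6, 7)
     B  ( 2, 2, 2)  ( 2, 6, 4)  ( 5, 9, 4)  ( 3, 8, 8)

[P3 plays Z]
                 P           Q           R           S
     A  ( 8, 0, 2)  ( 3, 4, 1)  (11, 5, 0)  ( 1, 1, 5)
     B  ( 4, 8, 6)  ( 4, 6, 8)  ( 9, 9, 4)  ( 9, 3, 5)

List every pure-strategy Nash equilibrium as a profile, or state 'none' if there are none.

NE set: (A,S,X)

(A,P,X): not NE [P2→S gives 9>3]
(A,P,Y): not NE [P3→X gives 3>1]
(A,P,Z): not NE [P2→R gives 5>0; P3→X gives 3>2]
(A,Q,X): not NE [P2→S gives 9>8; P3→Z gives 1>0]
(A,Q,Y): not NE [P2→P gives 7>4; P3→Z gives 1>0]
(A,Q,Z): not NE [P1→B gives 4>3; P2→R gives 5>4]
(A,R,X): not NE [P1→B gives 7>6; P2→S gives 9>4]
(A,R,Y): not NE [P2→P gives 7>4]
(A,R,Z): not NE [P3→Y gives 8>0]
(A,S,X): NE
(A,S,Y): not NE [P2→P gives 7>6; P3→X gives 9>7]
(A,S,Z): not NE [P1→B gives 9>1; P2→R gives 5>1; P3→X gives 9>5]
(B,P,X): not NE [P2→R gives 7>6; P3→Z gives 6>3]
(B,P,Y): not NE [P1→A gives 8>2; P2→R gives 9>2; P3→Z gives 6>2]
(B,P,Z): not NE [P1→A gives 8>4; P2→R gives 9>8]
(B,Q,X): not NE [P2→R gives 7>2; P3→Z gives 8>6]
(B,Q,Y): not NE [P1→A gives 4>2; P2→R gives 9>6; P3→Z gives 8>4]
(B,Q,Z): not NE [P2→R gives 9>6]
(B,R,X): not NE [P3→Z gives 4>3]
(B,R,Y): not NE [P1→A gives 7>5]
(B,R,Z): not NE [P1→A gives 11>9]
(B,S,X): not NE [P1→A gives 1>0; P2→R gives 7>0; P3→Y gives 8>5]
(B,S,Y): not NE [P1→A gives 9>3; P2→R gives 9>8]
(B,S,Z): not NE [P2→R gives 9>3; P3→Y gives 8>5]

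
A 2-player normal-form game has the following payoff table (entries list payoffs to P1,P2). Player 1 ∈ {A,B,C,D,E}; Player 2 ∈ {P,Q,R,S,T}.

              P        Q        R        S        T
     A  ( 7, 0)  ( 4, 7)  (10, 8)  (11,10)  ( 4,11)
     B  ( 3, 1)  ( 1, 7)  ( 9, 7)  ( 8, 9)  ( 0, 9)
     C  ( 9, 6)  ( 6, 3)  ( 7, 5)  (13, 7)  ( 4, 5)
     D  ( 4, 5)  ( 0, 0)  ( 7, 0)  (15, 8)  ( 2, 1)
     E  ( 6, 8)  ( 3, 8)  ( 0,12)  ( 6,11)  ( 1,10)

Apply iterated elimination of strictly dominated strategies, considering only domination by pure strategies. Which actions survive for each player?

P1 drop B (A beats it: P:7>3 Q:4>1 R:10>9 S:11>8 T:4>0)
P1 drop E (A beats it: P:7>6 Q:4>3 R:10>0 S:11>6 T:4>1)
P2 drop P (S beats it: A:10>0 C:7>6 D:8>5)
P2 drop Q (S beats it: A:10>7 C:7>3 D:8>0)
P2 drop R (S beats it: A:10>8 C:7>5 D:8>0)
P1→{A,C,D} P2→{S,T}

IESDS → P1:{A,C,D} P2:{S,T}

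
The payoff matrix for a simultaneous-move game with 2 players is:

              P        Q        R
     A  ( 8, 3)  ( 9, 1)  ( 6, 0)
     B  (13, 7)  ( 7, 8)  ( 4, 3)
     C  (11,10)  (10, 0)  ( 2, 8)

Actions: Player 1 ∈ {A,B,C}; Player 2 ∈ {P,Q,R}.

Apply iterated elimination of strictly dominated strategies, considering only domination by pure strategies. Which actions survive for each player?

P2 drop R (P beats it: A:3>0 B:7>3 C:10>8)
P1 drop A (C beats it: P:11>8 Q:10>9)
P1→{B,C} P2→{P,Q}

Remaining: P1:{B,C} P2:{P,Q}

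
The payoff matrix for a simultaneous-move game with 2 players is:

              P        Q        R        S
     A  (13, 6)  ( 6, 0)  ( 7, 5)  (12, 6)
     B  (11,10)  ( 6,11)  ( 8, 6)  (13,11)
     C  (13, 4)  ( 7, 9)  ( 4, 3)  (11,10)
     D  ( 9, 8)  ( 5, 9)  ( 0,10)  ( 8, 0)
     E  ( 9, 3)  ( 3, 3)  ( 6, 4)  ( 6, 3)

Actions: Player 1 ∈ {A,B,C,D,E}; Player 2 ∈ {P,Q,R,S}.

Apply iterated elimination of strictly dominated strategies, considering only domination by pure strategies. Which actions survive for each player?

IESDS → P1:{A,B,C} P2:{P,Q,S}

P1 drop D (A beats it: P:13>9 Q:6>5 R:7>0 S:12>8)
P1 drop E (A beats it: P:13>9 Q:6>3 R:7>6 S:12>6)
P2 drop R (P beats it: A:6>5 B:10>6 C:4>3)
P1→{A,B,C} P2→{P,Q,S}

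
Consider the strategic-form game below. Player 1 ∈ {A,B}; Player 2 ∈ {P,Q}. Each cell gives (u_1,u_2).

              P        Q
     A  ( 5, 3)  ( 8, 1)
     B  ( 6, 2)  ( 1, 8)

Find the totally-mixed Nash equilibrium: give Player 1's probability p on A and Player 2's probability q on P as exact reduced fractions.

P1 indiff ⇒ q·5+(1-q)·8 = q·6+(1-q)·1 ⇒ q(-1) = (1-q)(-7) ⇒ q = 7/8
P2 indiff ⇒ p·3+(1-p)·2 = p·1+(1-p)·8 ⇒ p(2) = (1-p)(6) ⇒ p = 3/4

p=3/4, q=7/8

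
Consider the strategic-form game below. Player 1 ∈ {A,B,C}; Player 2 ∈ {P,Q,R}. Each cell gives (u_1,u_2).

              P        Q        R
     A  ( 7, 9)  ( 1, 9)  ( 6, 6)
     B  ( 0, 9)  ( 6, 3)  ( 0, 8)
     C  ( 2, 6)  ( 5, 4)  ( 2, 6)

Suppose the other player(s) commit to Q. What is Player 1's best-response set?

P1 best: {B}

u_1(A vs Q) = 1
u_1(B vs Q) = 6
u_1(C vs Q) = 5
max payoff 6 at {B}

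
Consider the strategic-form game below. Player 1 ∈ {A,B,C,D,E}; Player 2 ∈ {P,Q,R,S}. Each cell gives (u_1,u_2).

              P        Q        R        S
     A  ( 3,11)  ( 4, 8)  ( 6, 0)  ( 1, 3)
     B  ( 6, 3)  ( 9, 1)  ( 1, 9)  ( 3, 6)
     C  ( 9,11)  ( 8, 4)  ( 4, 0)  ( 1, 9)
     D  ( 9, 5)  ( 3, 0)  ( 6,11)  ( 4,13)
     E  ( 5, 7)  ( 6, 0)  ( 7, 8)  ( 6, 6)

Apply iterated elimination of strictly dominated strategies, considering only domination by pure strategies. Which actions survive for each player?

IESDS → P1:{C,D,E} P2:{P,R,S}

P1 drop A (E beats it: P:5>3 Q:6>4 R:7>6 S:6>1)
P2 drop Q (P beats it: B:3>1 C:11>4 D:5>0 E:7>0)
P1 drop B (D beats it: P:9>6 R:6>1 S:4>3)
P1→{C,D,E} P2→{P,R,S}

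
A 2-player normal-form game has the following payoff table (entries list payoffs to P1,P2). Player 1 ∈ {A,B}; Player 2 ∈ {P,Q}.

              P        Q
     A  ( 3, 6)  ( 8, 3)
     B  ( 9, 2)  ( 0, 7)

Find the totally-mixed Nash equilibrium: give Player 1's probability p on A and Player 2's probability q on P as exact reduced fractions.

p=5/8, q=4/7

P1 indiff ⇒ q·3+(1-q)·8 = q·9+(1-q)·0 ⇒ q(-6) = (1-q)(-8) ⇒ q = 4/7
P2 indiff ⇒ p·6+(1-p)·2 = p·3+(1-p)·7 ⇒ p(3) = (1-p)(5) ⇒ p = 5/8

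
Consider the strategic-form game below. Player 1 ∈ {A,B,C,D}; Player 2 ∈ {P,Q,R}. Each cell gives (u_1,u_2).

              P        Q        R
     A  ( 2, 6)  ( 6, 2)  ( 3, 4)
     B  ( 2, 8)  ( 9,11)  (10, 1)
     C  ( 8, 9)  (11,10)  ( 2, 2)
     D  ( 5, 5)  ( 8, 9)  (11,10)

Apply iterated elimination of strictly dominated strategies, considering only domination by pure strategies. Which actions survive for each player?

Remaining: P1:{B,C,D} P2:{Q,R}

P1 drop A (D beats it: P:5>2 Q:8>6 R:11>3)
P2 drop P (Q beats it: B:11>8 C:10>9 D:9>5)
P1→{B,C,D} P2→{Q,R}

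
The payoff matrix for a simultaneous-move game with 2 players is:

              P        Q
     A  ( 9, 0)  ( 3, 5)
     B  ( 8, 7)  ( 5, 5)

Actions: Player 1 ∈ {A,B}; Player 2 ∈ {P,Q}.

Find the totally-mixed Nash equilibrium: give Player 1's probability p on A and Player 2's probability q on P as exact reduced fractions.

P1 indiff ⇒ q·9+(1-q)·3 = q·8+(1-q)·5 ⇒ q(1) = (1-q)(2) ⇒ q = 2/3
P2 indiff ⇒ p·0+(1-p)·7 = p·5+(1-p)·5 ⇒ p(-5) = (1-p)(-2) ⇒ p = 2/7

(p,q) = (2/7, 2/3)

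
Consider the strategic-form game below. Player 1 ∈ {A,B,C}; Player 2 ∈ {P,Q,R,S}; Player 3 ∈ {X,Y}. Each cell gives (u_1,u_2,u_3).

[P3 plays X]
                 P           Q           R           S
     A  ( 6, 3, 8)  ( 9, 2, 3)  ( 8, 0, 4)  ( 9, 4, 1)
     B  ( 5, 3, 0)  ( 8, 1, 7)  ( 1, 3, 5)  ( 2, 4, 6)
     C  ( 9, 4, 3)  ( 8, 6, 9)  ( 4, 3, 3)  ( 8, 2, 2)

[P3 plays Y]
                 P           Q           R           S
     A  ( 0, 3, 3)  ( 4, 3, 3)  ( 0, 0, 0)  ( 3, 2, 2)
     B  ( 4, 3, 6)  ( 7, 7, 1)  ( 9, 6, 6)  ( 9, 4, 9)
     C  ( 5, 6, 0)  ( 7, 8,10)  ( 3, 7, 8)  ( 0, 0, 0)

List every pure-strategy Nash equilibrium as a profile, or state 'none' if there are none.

Nash profiles: (C,Q,Y)

(A,P,X): not NE [P1→C gives 9>6; P2→S gives 4>3]
(A,P,Y): not NE [P1→C gives 5>0; P3→X gives 8>3]
(A,Q,X): not NE [P2→S gives 4>2]
(A,Q,Y): not NE [P1→C gives 7>4]
(A,R,X): not NE [P2→S gives 4>0]
(A,R,Y): not NE [P1→B gives 9>0; P2→Q gives 3>0; P3→X gives 4>0]
(A,S,X): not NE [P3→Y gives 2>1]
(A,S,Y): not NE [P1→B gives 9>3; P2→Q gives 3>2]
(B,P,X): not NE [P1→C gives 9>5; P2→S gives 4>3; P3→Y gives 6>0]
(B,P,Y): not NE [P1→C gives 5>4; P2→Q gives 7>3]
(B,Q,X): not NE [P1→A gives 9>8; P2→S gives 4>1]
(B,Q,Y): not NE [P3→X gives 7>1]
(B,R,X): not NE [P1→A gives 8>1; P2→S gives 4>3; P3→Y gives 6>5]
(B,R,Y): not NE [P2→Q gives 7>6]
(B,S,X): not NE [P1→A gives 9>2; P3→Y gives 9>6]
(B,S,Y): not NE [P2→Q gives 7>4]
(C,P,X): not NE [P2→Q gives 6>4]
(C,P,Y): not NE [P2→Q gives 8>6; P3→X gives 3>0]
(C,Q,X): not NE [P1→A gives 9>8; P3→Y gives 10>9]
(C,Q,Y): NE
(C,R,X): not NE [P1→A gives 8>4; P2→Q gives 6>3; P3→Y gives 8>3]
(C,R,Y): not NE [P1→B gives 9>3; P2→Q gives 8>7]
(C,S,X): not NE [P1→A gives 9>8; P2→Q gives 6>2]
(C,S,Y): not NE [P1→B gives 9>0; P2→Q gives 8>0; P3→X gives 2>0]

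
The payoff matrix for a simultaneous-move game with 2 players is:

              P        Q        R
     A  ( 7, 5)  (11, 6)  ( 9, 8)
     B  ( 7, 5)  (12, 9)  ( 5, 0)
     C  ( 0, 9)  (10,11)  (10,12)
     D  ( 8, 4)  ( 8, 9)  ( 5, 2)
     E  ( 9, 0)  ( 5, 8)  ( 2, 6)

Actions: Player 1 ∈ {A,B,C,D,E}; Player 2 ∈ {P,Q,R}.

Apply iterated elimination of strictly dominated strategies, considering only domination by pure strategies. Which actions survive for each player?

P2 drop P (Q beats it: A:6>5 B:9>5 C:11>9 D:9>4 E:8>0)
P1 drop D (A beats it: Q:11>8 R:9>5)
P1 drop E (A beats it: Q:11>5 R:9>2)
P1→{A,B,C} P2→{Q,R}

IESDS → P1:{A,B,C} P2:{Q,R}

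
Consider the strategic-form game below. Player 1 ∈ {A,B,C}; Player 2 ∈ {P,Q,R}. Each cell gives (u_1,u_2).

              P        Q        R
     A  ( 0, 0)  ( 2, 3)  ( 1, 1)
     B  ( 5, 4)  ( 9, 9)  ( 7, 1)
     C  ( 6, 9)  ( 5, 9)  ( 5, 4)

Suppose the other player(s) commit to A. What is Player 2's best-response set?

u_2(P vs A) = 0
u_2(Q vs A) = 3
u_2(R vs A) = 1
max payoff 3 at {Q}

argmax u_2 = {Q}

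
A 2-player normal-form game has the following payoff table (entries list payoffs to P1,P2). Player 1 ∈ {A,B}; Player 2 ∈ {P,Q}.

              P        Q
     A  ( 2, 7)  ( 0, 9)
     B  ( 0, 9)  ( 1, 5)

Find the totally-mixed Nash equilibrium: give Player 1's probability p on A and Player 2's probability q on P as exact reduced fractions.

P1 indiff ⇒ q·2+(1-q)·0 = q·0+(1-q)·1 ⇒ q(2) = (1-q)(1) ⇒ q = 1/3
P2 indiff ⇒ p·7+(1-p)·9 = p·9+(1-p)·5 ⇒ p(-2) = (1-p)(-4) ⇒ p = 2/3

p=2/3, q=1/3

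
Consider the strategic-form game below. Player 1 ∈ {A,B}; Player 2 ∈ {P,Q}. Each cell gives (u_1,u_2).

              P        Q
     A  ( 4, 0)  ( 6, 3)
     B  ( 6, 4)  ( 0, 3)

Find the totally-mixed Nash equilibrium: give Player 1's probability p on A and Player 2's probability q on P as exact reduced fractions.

P1 indiff ⇒ q·4+(1-q)·6 = q·6+(1-q)·0 ⇒ q(-2) = (1-q)(-6) ⇒ q = 3/4
P2 indiff ⇒ p·0+(1-p)·4 = p·3+(1-p)·3 ⇒ p(-3) = (1-p)(-1) ⇒ p = 1/4

p=1/4, q=3/4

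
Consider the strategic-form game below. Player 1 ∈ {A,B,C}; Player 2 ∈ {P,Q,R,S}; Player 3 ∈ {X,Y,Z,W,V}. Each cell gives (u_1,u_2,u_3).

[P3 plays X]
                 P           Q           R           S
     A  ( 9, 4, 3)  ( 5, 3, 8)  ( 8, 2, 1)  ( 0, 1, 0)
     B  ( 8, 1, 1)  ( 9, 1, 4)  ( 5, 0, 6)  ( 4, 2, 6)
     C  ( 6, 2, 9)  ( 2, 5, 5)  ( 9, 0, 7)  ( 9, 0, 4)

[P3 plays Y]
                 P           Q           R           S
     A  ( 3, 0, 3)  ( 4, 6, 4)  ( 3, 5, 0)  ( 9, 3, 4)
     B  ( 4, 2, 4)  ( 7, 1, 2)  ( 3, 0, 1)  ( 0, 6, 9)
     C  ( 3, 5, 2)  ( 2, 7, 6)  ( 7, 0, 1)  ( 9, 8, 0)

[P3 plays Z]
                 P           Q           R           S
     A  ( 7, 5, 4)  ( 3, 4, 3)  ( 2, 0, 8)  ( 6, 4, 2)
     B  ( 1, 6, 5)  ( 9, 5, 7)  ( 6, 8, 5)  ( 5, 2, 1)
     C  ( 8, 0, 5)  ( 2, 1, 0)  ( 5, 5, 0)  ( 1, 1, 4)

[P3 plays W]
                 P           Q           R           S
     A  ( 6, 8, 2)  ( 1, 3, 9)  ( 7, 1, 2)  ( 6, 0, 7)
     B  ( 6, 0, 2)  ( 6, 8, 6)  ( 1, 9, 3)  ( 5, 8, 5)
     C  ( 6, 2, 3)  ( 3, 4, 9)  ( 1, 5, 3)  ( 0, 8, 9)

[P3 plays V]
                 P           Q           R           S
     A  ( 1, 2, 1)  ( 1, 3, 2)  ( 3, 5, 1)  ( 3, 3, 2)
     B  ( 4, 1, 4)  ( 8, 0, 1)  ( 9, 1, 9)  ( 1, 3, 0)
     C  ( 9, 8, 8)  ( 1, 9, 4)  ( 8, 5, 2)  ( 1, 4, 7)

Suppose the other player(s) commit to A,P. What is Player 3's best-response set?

argmax u_3 = {Z}

u_3(X vs A,P) = 3
u_3(Y vs A,P) = 3
u_3(Z vs A,P) = 4
u_3(W vs A,P) = 2
u_3(V vs A,P) = 1
max payoff 4 at {Z}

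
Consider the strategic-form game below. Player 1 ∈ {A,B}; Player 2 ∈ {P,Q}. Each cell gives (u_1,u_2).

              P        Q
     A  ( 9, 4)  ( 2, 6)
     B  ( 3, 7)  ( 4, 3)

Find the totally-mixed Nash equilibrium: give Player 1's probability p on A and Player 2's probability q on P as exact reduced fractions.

P1 indiff ⇒ q·9+(1-q)·2 = q·3+(1-q)·4 ⇒ q(6) = (1-q)(2) ⇒ q = 1/4
P2 indiff ⇒ p·4+(1-p)·7 = p·6+(1-p)·3 ⇒ p(-2) = (1-p)(-4) ⇒ p = 2/3

p=2/3, q=1/4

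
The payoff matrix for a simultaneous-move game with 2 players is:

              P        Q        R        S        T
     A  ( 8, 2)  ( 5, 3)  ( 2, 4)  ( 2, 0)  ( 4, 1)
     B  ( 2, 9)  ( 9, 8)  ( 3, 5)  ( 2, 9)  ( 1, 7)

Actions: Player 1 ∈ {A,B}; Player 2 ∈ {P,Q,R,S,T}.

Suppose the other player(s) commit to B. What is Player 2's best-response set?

argmax u_2 = {P,S}

u_2(P vs B) = 9
u_2(Q vs B) = 8
u_2(R vs B) = 5
u_2(S vs B) = 9
u_2(T vs B) = 7
max payoff 9 at {P,S}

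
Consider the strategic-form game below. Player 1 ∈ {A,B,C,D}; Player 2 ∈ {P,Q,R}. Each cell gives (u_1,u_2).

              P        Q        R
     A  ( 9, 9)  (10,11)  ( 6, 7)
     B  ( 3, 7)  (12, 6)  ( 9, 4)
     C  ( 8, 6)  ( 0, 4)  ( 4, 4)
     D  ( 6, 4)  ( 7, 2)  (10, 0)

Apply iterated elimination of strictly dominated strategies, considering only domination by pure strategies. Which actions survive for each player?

Survivors P1:{A,B} P2:{P,Q}

P1 drop C (A beats it: P:9>8 Q:10>0 R:6>4)
P2 drop R (P beats it: A:9>7 B:7>4 D:4>0)
P1 drop D (A beats it: P:9>6 Q:10>7)
P1→{A,B} P2→{P,Q}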